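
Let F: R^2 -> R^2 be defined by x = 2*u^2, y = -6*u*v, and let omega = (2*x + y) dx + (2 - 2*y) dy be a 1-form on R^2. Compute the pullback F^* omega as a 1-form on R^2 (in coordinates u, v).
F^* omega = (16*u^3 - 24*u^2*v - 72*u*v^2 - 12*v) du + (12*u*(-6*u*v - 1)) dv

Using F^*(f dg) = (f ∘ F) d(g ∘ F), substitute each coordinate x_i by F_i(u, v) in f_i, and replace dx_i by d F_i = (∂F_i/∂u) du + (∂F_i/∂v) dv.
  For the x component: f_1(F) = 2*u*(2*u - 3*v); d F_1 = (4*u) du + (0) dv
  For the y component: f_2(F) = 12*u*v + 2; d F_2 = (-6*v) du + (-6*u) dv
Combining and collecting du, dv coefficients:
  coeff of du: 16*u^3 - 24*u^2*v - 72*u*v^2 - 12*v
  coeff of dv: 12*u*(-6*u*v - 1)
F^* omega = (16*u^3 - 24*u^2*v - 72*u*v^2 - 12*v) du + (12*u*(-6*u*v - 1)) dv.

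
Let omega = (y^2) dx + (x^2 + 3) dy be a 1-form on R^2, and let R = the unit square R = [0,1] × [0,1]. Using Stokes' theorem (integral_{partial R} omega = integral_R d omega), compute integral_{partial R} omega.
integral_(partial R) omega = 0

Stokes: integral_partial_R omega = integral_R d omega with d omega = (∂Q/∂x - ∂P/∂y) dx ∧ dy.
  ∂Q/∂x = 2*x
  ∂P/∂y = 2*y
  integrand = ∂Q/∂x - ∂P/∂y = 2*x - 2*y.
Integrating over R: integral_0^1 integral_0^1 (2*x - 2*y) dx dy = 0.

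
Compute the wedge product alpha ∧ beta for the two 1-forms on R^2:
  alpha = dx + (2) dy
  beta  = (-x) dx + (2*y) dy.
alpha ∧ beta = (2*x + 2*y) dx ∧ dy

Distribute the wedge, using dx_i ∧ dx_j = -dx_j ∧ dx_i and dx_i ∧ dx_i = 0. For each pair (i, j) with i < j, the coefficient of dx_i ∧ dx_j in alpha ∧ beta is (alpha_i * beta_j - alpha_j * beta_i). Collecting: alpha ∧ beta = (2*x + 2*y) dx ∧ dy.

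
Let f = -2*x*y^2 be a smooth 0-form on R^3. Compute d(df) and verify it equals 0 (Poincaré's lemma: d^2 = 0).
d(df) = 0

Step 1: df = sum_i (∂f/∂x_i) dx_i = (-2*y^2) dx + (-4*x*y) dy + (0) dz.
Step 2: Apply d again. Using the 1-form formula, the coefficient of dx ∧ dy in d(df) is ∂^2 f/∂x ∂y - ∂^2 f/∂y ∂x = (-4*y) - (-4*y) = 0 (equality of mixed partials for smooth f).
Similarly for dx ∧ dz and dy ∧ dz — all coefficients vanish. So d(df) = 0.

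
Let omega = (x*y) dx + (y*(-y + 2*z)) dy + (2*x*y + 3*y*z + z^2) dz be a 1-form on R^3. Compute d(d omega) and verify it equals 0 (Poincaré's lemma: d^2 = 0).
d(d omega) = 0

Step 1: d omega = sum_{i<j} (∂f_j/∂x_i - ∂f_i/∂x_j) dx_i ∧ dx_j:
  coeff of dx ∧ dy: -x
  coeff of dx ∧ dz: 2*y
  coeff of dy ∧ dz: 2*x - 2*y + 3*z
Step 2: Apply d again to each 2-form coefficient. The only possible 3-form in R^3 is dx ∧ dy ∧ dz, with coefficient
  ∂(coeff of dy∧dz)/∂x - ∂(coeff of dx∧dz)/∂y + ∂(coeff of dx∧dy)/∂z
  = ∂/∂x (2*x - 2*y + 3*z) - ∂/∂y (2*y) + ∂/∂z (-x).
Each of these terms simplifies to sums of mixed partials that cancel in pairs. The result is 0 (by equality of mixed partials for smooth functions — Schwarz / Clairaut).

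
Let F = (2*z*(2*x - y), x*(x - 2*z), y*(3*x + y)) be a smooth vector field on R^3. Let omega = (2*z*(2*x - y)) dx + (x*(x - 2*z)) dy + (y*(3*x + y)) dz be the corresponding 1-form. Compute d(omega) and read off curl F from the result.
d(omega) = (5*x + 2*y) dy ∧ dz + (4*x - 5*y) dz ∧ dx + (2*x) dx ∧ dy; curl F = (5*x + 2*y, 4*x - 5*y, 2*x)

d omega = sum_{i<j} (∂f_j/∂x_i - ∂f_i/∂x_j) dx_i ∧ dx_j. Under the identification (dy ∧ dz, dz ∧ dx, dx ∧ dy) ↔ (e_x, e_y, e_z), the coefficients are exactly the components of curl F. Compute:
  ∂R/∂y - ∂Q/∂z = (3*x + 2*y) - (-2*x) = 5*x + 2*y
  ∂P/∂z - ∂R/∂x = (4*x - 2*y) - (3*y) = 4*x - 5*y
  ∂Q/∂x - ∂P/∂y = (2*x - 2*z) - (-2*z) = 2*x.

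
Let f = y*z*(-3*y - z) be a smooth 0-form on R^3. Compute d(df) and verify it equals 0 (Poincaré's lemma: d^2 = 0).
d(df) = 0

Step 1: df = sum_i (∂f/∂x_i) dx_i = (0) dx + (z*(-6*y - z)) dy + (y*(-3*y - 2*z)) dz.
Step 2: Apply d again. Using the 1-form formula, the coefficient of dx ∧ dy in d(df) is ∂^2 f/∂x ∂y - ∂^2 f/∂y ∂x = (0) - (0) = 0 (equality of mixed partials for smooth f).
Similarly for dx ∧ dz and dy ∧ dz — all coefficients vanish. So d(df) = 0.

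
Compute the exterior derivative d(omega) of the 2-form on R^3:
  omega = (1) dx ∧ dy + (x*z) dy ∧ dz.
d(omega) = (z) dx ∧ dy ∧ dz

For a 2-form omega = sum_{i<j} g_{ij} dx_i ∧ dx_j, the exterior derivative is
  d(omega) = sum_{i<j} d(g_{ij}) ∧ dx_i ∧ dx_j = sum_{i<j, k} (∂g_{ij}/∂x_k) dx_k ∧ dx_i ∧ dx_j.
Expand each term, using dx_k ∧ dx_i ∧ dx_j = sgn(permutation) dx_{(a)} ∧ dx_{(b)} ∧ dx_{(c)} with (a < b < c) sorted:
  d(x*z) includes (∂/∂x)(x*z) dx = (z) dx, which multiplied by dy ∧ dz gives (z) dx ∧ dy ∧ dz
Collecting like 3-forms: d(omega) = (z) dx ∧ dy ∧ dz.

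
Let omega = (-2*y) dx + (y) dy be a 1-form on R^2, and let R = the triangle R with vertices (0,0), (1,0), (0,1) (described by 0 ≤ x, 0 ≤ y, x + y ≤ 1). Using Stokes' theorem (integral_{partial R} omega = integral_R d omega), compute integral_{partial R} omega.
integral_(partial R) omega = 1

Stokes: integral_partial_R omega = integral_R d omega with d omega = (∂Q/∂x - ∂P/∂y) dx ∧ dy.
  ∂Q/∂x = 0
  ∂P/∂y = -2
  integrand = ∂Q/∂x - ∂P/∂y = 2.
Integrating over R: integral_0^1 integral_0^{1-x} (2) dy dx = 1.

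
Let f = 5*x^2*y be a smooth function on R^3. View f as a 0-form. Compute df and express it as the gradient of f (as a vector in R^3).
df = (10*x*y) dx + (5*x^2) dy + (0) dz; grad f = (10*x*y, 5*x^2, 0)

For a 0-form f, d f = (∂f/∂x) dx + (∂f/∂y) dy + (∂f/∂z) dz. The components of the vector representation are exactly the entries of grad f in Cartesian coordinates:
  ∂f/∂x = 10*x*y
  ∂f/∂y = 5*x^2
  ∂f/∂z = 0.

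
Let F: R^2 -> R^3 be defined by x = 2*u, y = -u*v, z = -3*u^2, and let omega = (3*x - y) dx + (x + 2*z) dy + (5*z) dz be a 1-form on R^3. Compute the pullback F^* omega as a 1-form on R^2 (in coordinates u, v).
F^* omega = (6*u*(15*u^2 + u*v + 2)) du + (u^2*(6*u - 2)) dv

Using F^*(f dg) = (f ∘ F) d(g ∘ F), substitute each coordinate x_i by F_i(u, v) in f_i, and replace dx_i by d F_i = (∂F_i/∂u) du + (∂F_i/∂v) dv.
  For the x component: f_1(F) = u*(v + 6); d F_1 = (2) du + (0) dv
  For the y component: f_2(F) = 2*u*(1 - 3*u); d F_2 = (-v) du + (-u) dv
  For the z component: f_3(F) = -15*u^2; d F_3 = (-6*u) du + (0) dv
Combining and collecting du, dv coefficients:
  coeff of du: 6*u*(15*u^2 + u*v + 2)
  coeff of dv: u^2*(6*u - 2)
F^* omega = (6*u*(15*u^2 + u*v + 2)) du + (u^2*(6*u - 2)) dv.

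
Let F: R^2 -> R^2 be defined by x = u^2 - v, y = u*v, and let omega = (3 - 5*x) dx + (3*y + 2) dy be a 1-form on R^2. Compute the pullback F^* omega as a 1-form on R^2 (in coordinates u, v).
F^* omega = (-10*u^3 + 3*u*v^2 + 10*u*v + 6*u + 2*v) du + (3*u^2*v + 5*u^2 + 2*u - 5*v - 3) dv

Using F^*(f dg) = (f ∘ F) d(g ∘ F), substitute each coordinate x_i by F_i(u, v) in f_i, and replace dx_i by d F_i = (∂F_i/∂u) du + (∂F_i/∂v) dv.
  For the x component: f_1(F) = -5*u^2 + 5*v + 3; d F_1 = (2*u) du + (-1) dv
  For the y component: f_2(F) = 3*u*v + 2; d F_2 = (v) du + (u) dv
Combining and collecting du, dv coefficients:
  coeff of du: -10*u^3 + 3*u*v^2 + 10*u*v + 6*u + 2*v
  coeff of dv: 3*u^2*v + 5*u^2 + 2*u - 5*v - 3
F^* omega = (-10*u^3 + 3*u*v^2 + 10*u*v + 6*u + 2*v) du + (3*u^2*v + 5*u^2 + 2*u - 5*v - 3) dv.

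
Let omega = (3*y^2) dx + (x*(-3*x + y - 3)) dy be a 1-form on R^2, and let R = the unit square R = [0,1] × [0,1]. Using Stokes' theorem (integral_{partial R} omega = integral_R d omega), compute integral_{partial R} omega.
integral_(partial R) omega = -17/2

Stokes: integral_partial_R omega = integral_R d omega with d omega = (∂Q/∂x - ∂P/∂y) dx ∧ dy.
  ∂Q/∂x = -6*x + y - 3
  ∂P/∂y = 6*y
  integrand = ∂Q/∂x - ∂P/∂y = -6*x - 5*y - 3.
Integrating over R: integral_0^1 integral_0^1 (-6*x - 5*y - 3) dx dy = -17/2.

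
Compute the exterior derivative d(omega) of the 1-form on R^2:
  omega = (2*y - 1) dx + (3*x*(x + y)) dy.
d(omega) = (6*x + 3*y - 2) dx ∧ dy

For a 1-form omega = sum_i f_i dx_i, the exterior derivative is
  d(omega) = sum_{i < j} (∂f_j/∂x_i - ∂f_i/∂x_j) dx_i ∧ dx_j.
  coefficient of dx ∧ dy: ∂f_2/∂x - ∂f_1/∂y = ∂(3*x*(x + y))/∂x - ∂(2*y - 1)/∂y = 6*x + 3*y - 2
Assembling: d(omega) = (6*x + 3*y - 2) dx ∧ dy.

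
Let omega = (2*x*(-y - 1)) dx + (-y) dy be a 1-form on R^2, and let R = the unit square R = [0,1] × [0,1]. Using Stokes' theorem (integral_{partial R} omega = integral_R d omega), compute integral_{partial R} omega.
integral_(partial R) omega = 1

Stokes: integral_partial_R omega = integral_R d omega with d omega = (∂Q/∂x - ∂P/∂y) dx ∧ dy.
  ∂Q/∂x = 0
  ∂P/∂y = -2*x
  integrand = ∂Q/∂x - ∂P/∂y = 2*x.
Integrating over R: integral_0^1 integral_0^1 (2*x) dx dy = 1.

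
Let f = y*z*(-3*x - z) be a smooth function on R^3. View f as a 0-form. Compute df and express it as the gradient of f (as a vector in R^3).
df = (-3*y*z) dx + (z*(-3*x - z)) dy + (y*(-3*x - 2*z)) dz; grad f = (-3*y*z, z*(-3*x - z), y*(-3*x - 2*z))

For a 0-form f, d f = (∂f/∂x) dx + (∂f/∂y) dy + (∂f/∂z) dz. The components of the vector representation are exactly the entries of grad f in Cartesian coordinates:
  ∂f/∂x = -3*y*z
  ∂f/∂y = z*(-3*x - z)
  ∂f/∂z = y*(-3*x - 2*z).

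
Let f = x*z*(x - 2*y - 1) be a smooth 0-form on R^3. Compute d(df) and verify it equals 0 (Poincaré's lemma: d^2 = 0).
d(df) = 0

Step 1: df = sum_i (∂f/∂x_i) dx_i = (z*(2*x - 2*y - 1)) dx + (-2*x*z) dy + (x*(x - 2*y - 1)) dz.
Step 2: Apply d again. Using the 1-form formula, the coefficient of dx ∧ dy in d(df) is ∂^2 f/∂x ∂y - ∂^2 f/∂y ∂x = (-2*z) - (-2*z) = 0 (equality of mixed partials for smooth f).
Similarly for dx ∧ dz and dy ∧ dz — all coefficients vanish. So d(df) = 0.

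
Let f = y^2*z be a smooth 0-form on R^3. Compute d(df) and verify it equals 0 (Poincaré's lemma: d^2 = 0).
d(df) = 0

Step 1: df = sum_i (∂f/∂x_i) dx_i = (0) dx + (2*y*z) dy + (y^2) dz.
Step 2: Apply d again. Using the 1-form formula, the coefficient of dx ∧ dy in d(df) is ∂^2 f/∂x ∂y - ∂^2 f/∂y ∂x = (0) - (0) = 0 (equality of mixed partials for smooth f).
Similarly for dx ∧ dz and dy ∧ dz — all coefficients vanish. So d(df) = 0.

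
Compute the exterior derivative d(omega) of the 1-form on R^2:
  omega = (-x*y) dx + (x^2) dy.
d(omega) = (3*x) dx ∧ dy

For a 1-form omega = sum_i f_i dx_i, the exterior derivative is
  d(omega) = sum_{i < j} (∂f_j/∂x_i - ∂f_i/∂x_j) dx_i ∧ dx_j.
  coefficient of dx ∧ dy: ∂f_2/∂x - ∂f_1/∂y = ∂(x^2)/∂x - ∂(-x*y)/∂y = 3*x
Assembling: d(omega) = (3*x) dx ∧ dy.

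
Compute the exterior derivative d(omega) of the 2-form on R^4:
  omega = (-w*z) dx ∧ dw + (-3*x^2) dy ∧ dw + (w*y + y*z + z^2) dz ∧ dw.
d(omega) = (w) dx ∧ dz ∧ dw + (-6*x) dx ∧ dy ∧ dw + (w + z) dy ∧ dz ∧ dw

For a 2-form omega = sum_{i<j} g_{ij} dx_i ∧ dx_j, the exterior derivative is
  d(omega) = sum_{i<j} d(g_{ij}) ∧ dx_i ∧ dx_j = sum_{i<j, k} (∂g_{ij}/∂x_k) dx_k ∧ dx_i ∧ dx_j.
Expand each term, using dx_k ∧ dx_i ∧ dx_j = sgn(permutation) dx_{(a)} ∧ dx_{(b)} ∧ dx_{(c)} with (a < b < c) sorted:
  d(-w*z) includes (∂/∂z)(-w*z) dz = (-w) dz, which multiplied by dx ∧ dw gives (w) dx ∧ dz ∧ dw
  d(-3*x^2) includes (∂/∂x)(-3*x^2) dx = (-6*x) dx, which multiplied by dy ∧ dw gives (-6*x) dx ∧ dy ∧ dw
  d(w*y + y*z + z^2) includes (∂/∂y)(w*y + y*z + z^2) dy = (w + z) dy, which multiplied by dz ∧ dw gives (w + z) dy ∧ dz ∧ dw
Collecting like 3-forms: d(omega) = (w) dx ∧ dz ∧ dw + (-6*x) dx ∧ dy ∧ dw + (w + z) dy ∧ dz ∧ dw.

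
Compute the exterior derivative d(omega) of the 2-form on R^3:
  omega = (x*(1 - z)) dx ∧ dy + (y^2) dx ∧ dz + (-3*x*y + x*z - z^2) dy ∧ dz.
d(omega) = (-x - 5*y + z) dx ∧ dy ∧ dz

For a 2-form omega = sum_{i<j} g_{ij} dx_i ∧ dx_j, the exterior derivative is
  d(omega) = sum_{i<j} d(g_{ij}) ∧ dx_i ∧ dx_j = sum_{i<j, k} (∂g_{ij}/∂x_k) dx_k ∧ dx_i ∧ dx_j.
Expand each term, using dx_k ∧ dx_i ∧ dx_j = sgn(permutation) dx_{(a)} ∧ dx_{(b)} ∧ dx_{(c)} with (a < b < c) sorted:
  d(x*(1 - z)) includes (∂/∂z)(x*(1 - z)) dz = (-x) dz, which multiplied by dx ∧ dy gives (-x) dx ∧ dy ∧ dz
  d(y^2) includes (∂/∂y)(y^2) dy = (2*y) dy, which multiplied by dx ∧ dz gives (-2*y) dx ∧ dy ∧ dz
  d(-3*x*y + x*z - z^2) includes (∂/∂x)(-3*x*y + x*z - z^2) dx = (-3*y + z) dx, which multiplied by dy ∧ dz gives (-3*y + z) dx ∧ dy ∧ dz
Collecting like 3-forms: d(omega) = (-x - 5*y + z) dx ∧ dy ∧ dz.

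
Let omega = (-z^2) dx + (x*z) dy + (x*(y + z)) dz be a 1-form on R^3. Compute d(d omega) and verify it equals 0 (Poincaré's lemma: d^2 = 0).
d(d omega) = 0

Step 1: d omega = sum_{i<j} (∂f_j/∂x_i - ∂f_i/∂x_j) dx_i ∧ dx_j:
  coeff of dx ∧ dy: z
  coeff of dx ∧ dz: y + 3*z
  coeff of dy ∧ dz: 0
Step 2: Apply d again to each 2-form coefficient. The only possible 3-form in R^3 is dx ∧ dy ∧ dz, with coefficient
  ∂(coeff of dy∧dz)/∂x - ∂(coeff of dx∧dz)/∂y + ∂(coeff of dx∧dy)/∂z
  = ∂/∂x (0) - ∂/∂y (y + 3*z) + ∂/∂z (z).
Each of these terms simplifies to sums of mixed partials that cancel in pairs. The result is 0 (by equality of mixed partials for smooth functions — Schwarz / Clairaut).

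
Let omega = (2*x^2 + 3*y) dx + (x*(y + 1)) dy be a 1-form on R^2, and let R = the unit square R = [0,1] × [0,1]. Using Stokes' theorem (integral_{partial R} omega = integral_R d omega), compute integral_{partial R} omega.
integral_(partial R) omega = -3/2

Stokes: integral_partial_R omega = integral_R d omega with d omega = (∂Q/∂x - ∂P/∂y) dx ∧ dy.
  ∂Q/∂x = y + 1
  ∂P/∂y = 3
  integrand = ∂Q/∂x - ∂P/∂y = y - 2.
Integrating over R: integral_0^1 integral_0^1 (y - 2) dx dy = -3/2.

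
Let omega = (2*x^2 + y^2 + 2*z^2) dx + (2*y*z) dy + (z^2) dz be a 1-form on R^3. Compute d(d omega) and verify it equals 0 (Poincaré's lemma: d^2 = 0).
d(d omega) = 0

Step 1: d omega = sum_{i<j} (∂f_j/∂x_i - ∂f_i/∂x_j) dx_i ∧ dx_j:
  coeff of dx ∧ dy: -2*y
  coeff of dx ∧ dz: -4*z
  coeff of dy ∧ dz: -2*y
Step 2: Apply d again to each 2-form coefficient. The only possible 3-form in R^3 is dx ∧ dy ∧ dz, with coefficient
  ∂(coeff of dy∧dz)/∂x - ∂(coeff of dx∧dz)/∂y + ∂(coeff of dx∧dy)/∂z
  = ∂/∂x (-2*y) - ∂/∂y (-4*z) + ∂/∂z (-2*y).
Each of these terms simplifies to sums of mixed partials that cancel in pairs. The result is 0 (by equality of mixed partials for smooth functions — Schwarz / Clairaut).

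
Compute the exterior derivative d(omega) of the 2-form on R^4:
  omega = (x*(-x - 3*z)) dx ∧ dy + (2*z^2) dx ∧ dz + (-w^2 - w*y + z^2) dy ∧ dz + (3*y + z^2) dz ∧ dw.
d(omega) = (-3*x) dx ∧ dy ∧ dz + (-2*w - y + 3) dy ∧ dz ∧ dw

For a 2-form omega = sum_{i<j} g_{ij} dx_i ∧ dx_j, the exterior derivative is
  d(omega) = sum_{i<j} d(g_{ij}) ∧ dx_i ∧ dx_j = sum_{i<j, k} (∂g_{ij}/∂x_k) dx_k ∧ dx_i ∧ dx_j.
Expand each term, using dx_k ∧ dx_i ∧ dx_j = sgn(permutation) dx_{(a)} ∧ dx_{(b)} ∧ dx_{(c)} with (a < b < c) sorted:
  d(x*(-x - 3*z)) includes (∂/∂z)(x*(-x - 3*z)) dz = (-3*x) dz, which multiplied by dx ∧ dy gives (-3*x) dx ∧ dy ∧ dz
  d(-w^2 - w*y + z^2) includes (∂/∂w)(-w^2 - w*y + z^2) dw = (-2*w - y) dw, which multiplied by dy ∧ dz gives (-2*w - y) dy ∧ dz ∧ dw
  d(3*y + z^2) includes (∂/∂y)(3*y + z^2) dy = (3) dy, which multiplied by dz ∧ dw gives (3) dy ∧ dz ∧ dw
Collecting like 3-forms: d(omega) = (-3*x) dx ∧ dy ∧ dz + (-2*w - y + 3) dy ∧ dz ∧ dw.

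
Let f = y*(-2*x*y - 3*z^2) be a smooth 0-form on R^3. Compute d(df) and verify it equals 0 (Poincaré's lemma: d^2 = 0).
d(df) = 0

Step 1: df = sum_i (∂f/∂x_i) dx_i = (-2*y^2) dx + (-4*x*y - 3*z^2) dy + (-6*y*z) dz.
Step 2: Apply d again. Using the 1-form formula, the coefficient of dx ∧ dy in d(df) is ∂^2 f/∂x ∂y - ∂^2 f/∂y ∂x = (-4*y) - (-4*y) = 0 (equality of mixed partials for smooth f).
Similarly for dx ∧ dz and dy ∧ dz — all coefficients vanish. So d(df) = 0.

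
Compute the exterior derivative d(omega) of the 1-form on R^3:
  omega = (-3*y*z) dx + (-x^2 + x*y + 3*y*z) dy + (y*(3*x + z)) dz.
d(omega) = (-2*x + y + 3*z) dx ∧ dy + (6*y) dx ∧ dz + (3*x - 3*y + z) dy ∧ dz

For a 1-form omega = sum_i f_i dx_i, the exterior derivative is
  d(omega) = sum_{i < j} (∂f_j/∂x_i - ∂f_i/∂x_j) dx_i ∧ dx_j.
  coefficient of dx ∧ dy: ∂f_2/∂x - ∂f_1/∂y = ∂(-x^2 + x*y + 3*y*z)/∂x - ∂(-3*y*z)/∂y = -2*x + y + 3*z
  coefficient of dx ∧ dz: ∂f_3/∂x - ∂f_1/∂z = ∂(y*(3*x + z))/∂x - ∂(-3*y*z)/∂z = 6*y
  coefficient of dy ∧ dz: ∂f_3/∂y - ∂f_2/∂z = ∂(y*(3*x + z))/∂y - ∂(-x^2 + x*y + 3*y*z)/∂z = 3*x - 3*y + z
Assembling: d(omega) = (-2*x + y + 3*z) dx ∧ dy + (6*y) dx ∧ dz + (3*x - 3*y + z) dy ∧ dz.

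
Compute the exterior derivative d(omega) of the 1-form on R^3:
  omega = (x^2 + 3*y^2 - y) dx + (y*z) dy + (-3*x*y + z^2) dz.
d(omega) = (1 - 6*y) dx ∧ dy + (-3*y) dx ∧ dz + (-3*x - y) dy ∧ dz

For a 1-form omega = sum_i f_i dx_i, the exterior derivative is
  d(omega) = sum_{i < j} (∂f_j/∂x_i - ∂f_i/∂x_j) dx_i ∧ dx_j.
  coefficient of dx ∧ dy: ∂f_2/∂x - ∂f_1/∂y = ∂(y*z)/∂x - ∂(x^2 + 3*y^2 - y)/∂y = 1 - 6*y
  coefficient of dx ∧ dz: ∂f_3/∂x - ∂f_1/∂z = ∂(-3*x*y + z^2)/∂x - ∂(x^2 + 3*y^2 - y)/∂z = -3*y
  coefficient of dy ∧ dz: ∂f_3/∂y - ∂f_2/∂z = ∂(-3*x*y + z^2)/∂y - ∂(y*z)/∂z = -3*x - y
Assembling: d(omega) = (1 - 6*y) dx ∧ dy + (-3*y) dx ∧ dz + (-3*x - y) dy ∧ dz.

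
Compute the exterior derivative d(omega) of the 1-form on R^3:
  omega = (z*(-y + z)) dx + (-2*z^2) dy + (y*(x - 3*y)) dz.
d(omega) = (z) dx ∧ dy + (2*y - 2*z) dx ∧ dz + (x - 6*y + 4*z) dy ∧ dz

For a 1-form omega = sum_i f_i dx_i, the exterior derivative is
  d(omega) = sum_{i < j} (∂f_j/∂x_i - ∂f_i/∂x_j) dx_i ∧ dx_j.
  coefficient of dx ∧ dy: ∂f_2/∂x - ∂f_1/∂y = ∂(-2*z^2)/∂x - ∂(z*(-y + z))/∂y = z
  coefficient of dx ∧ dz: ∂f_3/∂x - ∂f_1/∂z = ∂(y*(x - 3*y))/∂x - ∂(z*(-y + z))/∂z = 2*y - 2*z
  coefficient of dy ∧ dz: ∂f_3/∂y - ∂f_2/∂z = ∂(y*(x - 3*y))/∂y - ∂(-2*z^2)/∂z = x - 6*y + 4*z
Assembling: d(omega) = (z) dx ∧ dy + (2*y - 2*z) dx ∧ dz + (x - 6*y + 4*z) dy ∧ dz.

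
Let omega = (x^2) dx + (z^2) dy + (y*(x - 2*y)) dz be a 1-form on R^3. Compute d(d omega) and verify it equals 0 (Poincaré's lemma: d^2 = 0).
d(d omega) = 0

Step 1: d omega = sum_{i<j} (∂f_j/∂x_i - ∂f_i/∂x_j) dx_i ∧ dx_j:
  coeff of dx ∧ dy: 0
  coeff of dx ∧ dz: y
  coeff of dy ∧ dz: x - 4*y - 2*z
Step 2: Apply d again to each 2-form coefficient. The only possible 3-form in R^3 is dx ∧ dy ∧ dz, with coefficient
  ∂(coeff of dy∧dz)/∂x - ∂(coeff of dx∧dz)/∂y + ∂(coeff of dx∧dy)/∂z
  = ∂/∂x (x - 4*y - 2*z) - ∂/∂y (y) + ∂/∂z (0).
Each of these terms simplifies to sums of mixed partials that cancel in pairs. The result is 0 (by equality of mixed partials for smooth functions — Schwarz / Clairaut).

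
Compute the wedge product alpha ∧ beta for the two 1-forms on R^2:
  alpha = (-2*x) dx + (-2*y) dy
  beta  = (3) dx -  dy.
alpha ∧ beta = (2*x + 6*y) dx ∧ dy

Distribute the wedge, using dx_i ∧ dx_j = -dx_j ∧ dx_i and dx_i ∧ dx_i = 0. For each pair (i, j) with i < j, the coefficient of dx_i ∧ dx_j in alpha ∧ beta is (alpha_i * beta_j - alpha_j * beta_i). Collecting: alpha ∧ beta = (2*x + 6*y) dx ∧ dy.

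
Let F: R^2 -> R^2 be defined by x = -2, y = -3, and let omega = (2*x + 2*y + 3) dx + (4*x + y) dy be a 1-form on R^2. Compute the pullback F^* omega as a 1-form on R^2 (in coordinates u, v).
F^* omega = 0

Using F^*(f dg) = (f ∘ F) d(g ∘ F), substitute each coordinate x_i by F_i(u, v) in f_i, and replace dx_i by d F_i = (∂F_i/∂u) du + (∂F_i/∂v) dv.
  For the x component: f_1(F) = -7; d F_1 = (0) du + (0) dv
  For the y component: f_2(F) = -11; d F_2 = (0) du + (0) dv
Combining and collecting du, dv coefficients:
  coeff of du: 0
  coeff of dv: 0
F^* omega = 0.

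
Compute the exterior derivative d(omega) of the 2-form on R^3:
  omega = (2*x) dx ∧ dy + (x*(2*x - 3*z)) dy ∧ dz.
d(omega) = (4*x - 3*z) dx ∧ dy ∧ dz

For a 2-form omega = sum_{i<j} g_{ij} dx_i ∧ dx_j, the exterior derivative is
  d(omega) = sum_{i<j} d(g_{ij}) ∧ dx_i ∧ dx_j = sum_{i<j, k} (∂g_{ij}/∂x_k) dx_k ∧ dx_i ∧ dx_j.
Expand each term, using dx_k ∧ dx_i ∧ dx_j = sgn(permutation) dx_{(a)} ∧ dx_{(b)} ∧ dx_{(c)} with (a < b < c) sorted:
  d(x*(2*x - 3*z)) includes (∂/∂x)(x*(2*x - 3*z)) dx = (4*x - 3*z) dx, which multiplied by dy ∧ dz gives (4*x - 3*z) dx ∧ dy ∧ dz
Collecting like 3-forms: d(omega) = (4*x - 3*z) dx ∧ dy ∧ dz.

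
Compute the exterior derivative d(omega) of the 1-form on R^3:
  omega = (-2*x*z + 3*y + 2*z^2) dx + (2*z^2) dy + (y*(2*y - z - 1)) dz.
d(omega) = (-3) dx ∧ dy + (2*x - 4*z) dx ∧ dz + (4*y - 5*z - 1) dy ∧ dz

For a 1-form omega = sum_i f_i dx_i, the exterior derivative is
  d(omega) = sum_{i < j} (∂f_j/∂x_i - ∂f_i/∂x_j) dx_i ∧ dx_j.
  coefficient of dx ∧ dy: ∂f_2/∂x - ∂f_1/∂y = ∂(2*z^2)/∂x - ∂(-2*x*z + 3*y + 2*z^2)/∂y = -3
  coefficient of dx ∧ dz: ∂f_3/∂x - ∂f_1/∂z = ∂(y*(2*y - z - 1))/∂x - ∂(-2*x*z + 3*y + 2*z^2)/∂z = 2*x - 4*z
  coefficient of dy ∧ dz: ∂f_3/∂y - ∂f_2/∂z = ∂(y*(2*y - z - 1))/∂y - ∂(2*z^2)/∂z = 4*y - 5*z - 1
Assembling: d(omega) = (-3) dx ∧ dy + (2*x - 4*z) dx ∧ dz + (4*y - 5*z - 1) dy ∧ dz.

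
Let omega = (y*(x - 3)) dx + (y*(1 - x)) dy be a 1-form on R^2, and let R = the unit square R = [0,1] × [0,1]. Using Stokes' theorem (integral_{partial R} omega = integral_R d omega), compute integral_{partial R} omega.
integral_(partial R) omega = 2

Stokes: integral_partial_R omega = integral_R d omega with d omega = (∂Q/∂x - ∂P/∂y) dx ∧ dy.
  ∂Q/∂x = -y
  ∂P/∂y = x - 3
  integrand = ∂Q/∂x - ∂P/∂y = -x - y + 3.
Integrating over R: integral_0^1 integral_0^1 (-x - y + 3) dx dy = 2.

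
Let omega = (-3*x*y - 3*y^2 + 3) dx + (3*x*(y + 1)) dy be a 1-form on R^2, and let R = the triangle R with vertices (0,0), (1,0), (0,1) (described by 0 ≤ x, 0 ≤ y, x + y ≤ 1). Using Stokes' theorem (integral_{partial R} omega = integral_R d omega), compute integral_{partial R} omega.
integral_(partial R) omega = 7/2

Stokes: integral_partial_R omega = integral_R d omega with d omega = (∂Q/∂x - ∂P/∂y) dx ∧ dy.
  ∂Q/∂x = 3*y + 3
  ∂P/∂y = -3*x - 6*y
  integrand = ∂Q/∂x - ∂P/∂y = 3*x + 9*y + 3.
Integrating over R: integral_0^1 integral_0^{1-x} (3*x + 9*y + 3) dy dx = 7/2.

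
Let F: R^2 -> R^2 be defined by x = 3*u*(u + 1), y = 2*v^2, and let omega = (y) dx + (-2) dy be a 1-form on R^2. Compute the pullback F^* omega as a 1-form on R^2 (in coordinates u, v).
F^* omega = (v^2*(12*u + 6)) du + (-8*v) dv

Using F^*(f dg) = (f ∘ F) d(g ∘ F), substitute each coordinate x_i by F_i(u, v) in f_i, and replace dx_i by d F_i = (∂F_i/∂u) du + (∂F_i/∂v) dv.
  For the x component: f_1(F) = 2*v^2; d F_1 = (6*u + 3) du + (0) dv
  For the y component: f_2(F) = -2; d F_2 = (0) du + (4*v) dv
Combining and collecting du, dv coefficients:
  coeff of du: v^2*(12*u + 6)
  coeff of dv: -8*v
F^* omega = (v^2*(12*u + 6)) du + (-8*v) dv.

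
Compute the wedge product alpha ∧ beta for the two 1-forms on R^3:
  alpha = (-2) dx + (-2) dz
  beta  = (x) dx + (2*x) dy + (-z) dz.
alpha ∧ beta = (-4*x) dx ∧ dy + (2*x + 2*z) dx ∧ dz + (4*x) dy ∧ dz

Distribute the wedge, using dx_i ∧ dx_j = -dx_j ∧ dx_i and dx_i ∧ dx_i = 0. For each pair (i, j) with i < j, the coefficient of dx_i ∧ dx_j in alpha ∧ beta is (alpha_i * beta_j - alpha_j * beta_i). Collecting: alpha ∧ beta = (-4*x) dx ∧ dy + (2*x + 2*z) dx ∧ dz + (4*x) dy ∧ dz.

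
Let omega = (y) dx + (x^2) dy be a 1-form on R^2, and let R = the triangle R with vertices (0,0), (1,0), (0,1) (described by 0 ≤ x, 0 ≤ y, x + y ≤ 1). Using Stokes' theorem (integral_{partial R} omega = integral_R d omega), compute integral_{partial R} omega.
integral_(partial R) omega = -1/6

Stokes: integral_partial_R omega = integral_R d omega with d omega = (∂Q/∂x - ∂P/∂y) dx ∧ dy.
  ∂Q/∂x = 2*x
  ∂P/∂y = 1
  integrand = ∂Q/∂x - ∂P/∂y = 2*x - 1.
Integrating over R: integral_0^1 integral_0^{1-x} (2*x - 1) dy dx = -1/6.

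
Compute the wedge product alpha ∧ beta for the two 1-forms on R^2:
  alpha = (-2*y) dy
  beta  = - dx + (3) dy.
alpha ∧ beta = (-2*y) dx ∧ dy

Distribute the wedge, using dx_i ∧ dx_j = -dx_j ∧ dx_i and dx_i ∧ dx_i = 0. For each pair (i, j) with i < j, the coefficient of dx_i ∧ dx_j in alpha ∧ beta is (alpha_i * beta_j - alpha_j * beta_i). Collecting: alpha ∧ beta = (-2*y) dx ∧ dy.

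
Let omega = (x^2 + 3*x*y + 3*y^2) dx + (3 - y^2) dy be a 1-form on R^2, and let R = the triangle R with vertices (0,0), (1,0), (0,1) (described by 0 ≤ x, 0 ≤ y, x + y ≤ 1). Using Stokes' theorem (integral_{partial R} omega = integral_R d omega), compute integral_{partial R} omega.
integral_(partial R) omega = -3/2

Stokes: integral_partial_R omega = integral_R d omega with d omega = (∂Q/∂x - ∂P/∂y) dx ∧ dy.
  ∂Q/∂x = 0
  ∂P/∂y = 3*x + 6*y
  integrand = ∂Q/∂x - ∂P/∂y = -3*x - 6*y.
Integrating over R: integral_0^1 integral_0^{1-x} (-3*x - 6*y) dy dx = -3/2.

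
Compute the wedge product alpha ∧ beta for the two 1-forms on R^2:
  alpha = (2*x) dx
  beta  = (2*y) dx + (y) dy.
alpha ∧ beta = (2*x*y) dx ∧ dy

Distribute the wedge, using dx_i ∧ dx_j = -dx_j ∧ dx_i and dx_i ∧ dx_i = 0. For each pair (i, j) with i < j, the coefficient of dx_i ∧ dx_j in alpha ∧ beta is (alpha_i * beta_j - alpha_j * beta_i). Collecting: alpha ∧ beta = (2*x*y) dx ∧ dy.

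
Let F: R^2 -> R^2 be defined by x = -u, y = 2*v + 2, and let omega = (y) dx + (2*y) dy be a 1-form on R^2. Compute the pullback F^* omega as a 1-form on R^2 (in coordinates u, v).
F^* omega = (-2*v - 2) du + (8*v + 8) dv

Using F^*(f dg) = (f ∘ F) d(g ∘ F), substitute each coordinate x_i by F_i(u, v) in f_i, and replace dx_i by d F_i = (∂F_i/∂u) du + (∂F_i/∂v) dv.
  For the x component: f_1(F) = 2*v + 2; d F_1 = (-1) du + (0) dv
  For the y component: f_2(F) = 4*v + 4; d F_2 = (0) du + (2) dv
Combining and collecting du, dv coefficients:
  coeff of du: -2*v - 2
  coeff of dv: 8*v + 8
F^* omega = (-2*v - 2) du + (8*v + 8) dv.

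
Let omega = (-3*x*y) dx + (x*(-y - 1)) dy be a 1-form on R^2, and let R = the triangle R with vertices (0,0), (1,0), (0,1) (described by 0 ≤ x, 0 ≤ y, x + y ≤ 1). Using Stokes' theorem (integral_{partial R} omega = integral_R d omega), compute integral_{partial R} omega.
integral_(partial R) omega = -1/6

Stokes: integral_partial_R omega = integral_R d omega with d omega = (∂Q/∂x - ∂P/∂y) dx ∧ dy.
  ∂Q/∂x = -y - 1
  ∂P/∂y = -3*x
  integrand = ∂Q/∂x - ∂P/∂y = 3*x - y - 1.
Integrating over R: integral_0^1 integral_0^{1-x} (3*x - y - 1) dy dx = -1/6.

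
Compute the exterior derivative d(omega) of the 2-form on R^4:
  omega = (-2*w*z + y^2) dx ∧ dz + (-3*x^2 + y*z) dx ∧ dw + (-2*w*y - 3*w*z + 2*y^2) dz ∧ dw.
d(omega) = (-2*y) dx ∧ dy ∧ dz + (-y - 2*z) dx ∧ dz ∧ dw + (-z) dx ∧ dy ∧ dw + (-2*w + 4*y) dy ∧ dz ∧ dw

For a 2-form omega = sum_{i<j} g_{ij} dx_i ∧ dx_j, the exterior derivative is
  d(omega) = sum_{i<j} d(g_{ij}) ∧ dx_i ∧ dx_j = sum_{i<j, k} (∂g_{ij}/∂x_k) dx_k ∧ dx_i ∧ dx_j.
Expand each term, using dx_k ∧ dx_i ∧ dx_j = sgn(permutation) dx_{(a)} ∧ dx_{(b)} ∧ dx_{(c)} with (a < b < c) sorted:
  d(-2*w*z + y^2) includes (∂/∂y)(-2*w*z + y^2) dy = (2*y) dy, which multiplied by dx ∧ dz gives (-2*y) dx ∧ dy ∧ dz
  d(-2*w*z + y^2) includes (∂/∂w)(-2*w*z + y^2) dw = (-2*z) dw, which multiplied by dx ∧ dz gives (-2*z) dx ∧ dz ∧ dw
  d(-3*x^2 + y*z) includes (∂/∂y)(-3*x^2 + y*z) dy = (z) dy, which multiplied by dx ∧ dw gives (-z) dx ∧ dy ∧ dw
  d(-3*x^2 + y*z) includes (∂/∂z)(-3*x^2 + y*z) dz = (y) dz, which multiplied by dx ∧ dw gives (-y) dx ∧ dz ∧ dw
  d(-2*w*y - 3*w*z + 2*y^2) includes (∂/∂y)(-2*w*y - 3*w*z + 2*y^2) dy = (-2*w + 4*y) dy, which multiplied by dz ∧ dw gives (-2*w + 4*y) dy ∧ dz ∧ dw
Collecting like 3-forms: d(omega) = (-2*y) dx ∧ dy ∧ dz + (-y - 2*z) dx ∧ dz ∧ dw + (-z) dx ∧ dy ∧ dw + (-2*w + 4*y) dy ∧ dz ∧ dw.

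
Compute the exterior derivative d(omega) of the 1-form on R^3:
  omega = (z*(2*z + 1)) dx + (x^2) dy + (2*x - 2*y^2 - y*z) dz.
d(omega) = (2*x) dx ∧ dy + (1 - 4*z) dx ∧ dz + (-4*y - z) dy ∧ dz

For a 1-form omega = sum_i f_i dx_i, the exterior derivative is
  d(omega) = sum_{i < j} (∂f_j/∂x_i - ∂f_i/∂x_j) dx_i ∧ dx_j.
  coefficient of dx ∧ dy: ∂f_2/∂x - ∂f_1/∂y = ∂(x^2)/∂x - ∂(z*(2*z + 1))/∂y = 2*x
  coefficient of dx ∧ dz: ∂f_3/∂x - ∂f_1/∂z = ∂(2*x - 2*y^2 - y*z)/∂x - ∂(z*(2*z + 1))/∂z = 1 - 4*z
  coefficient of dy ∧ dz: ∂f_3/∂y - ∂f_2/∂z = ∂(2*x - 2*y^2 - y*z)/∂y - ∂(x^2)/∂z = -4*y - z
Assembling: d(omega) = (2*x) dx ∧ dy + (1 - 4*z) dx ∧ dz + (-4*y - z) dy ∧ dz.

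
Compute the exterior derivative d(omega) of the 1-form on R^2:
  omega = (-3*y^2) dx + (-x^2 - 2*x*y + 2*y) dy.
d(omega) = (-2*x + 4*y) dx ∧ dy

For a 1-form omega = sum_i f_i dx_i, the exterior derivative is
  d(omega) = sum_{i < j} (∂f_j/∂x_i - ∂f_i/∂x_j) dx_i ∧ dx_j.
  coefficient of dx ∧ dy: ∂f_2/∂x - ∂f_1/∂y = ∂(-x^2 - 2*x*y + 2*y)/∂x - ∂(-3*y^2)/∂y = -2*x + 4*y
Assembling: d(omega) = (-2*x + 4*y) dx ∧ dy.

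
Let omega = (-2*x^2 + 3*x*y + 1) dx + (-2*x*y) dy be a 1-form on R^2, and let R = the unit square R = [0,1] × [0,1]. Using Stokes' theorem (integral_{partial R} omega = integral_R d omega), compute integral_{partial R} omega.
integral_(partial R) omega = -5/2

Stokes: integral_partial_R omega = integral_R d omega with d omega = (∂Q/∂x - ∂P/∂y) dx ∧ dy.
  ∂Q/∂x = -2*y
  ∂P/∂y = 3*x
  integrand = ∂Q/∂x - ∂P/∂y = -3*x - 2*y.
Integrating over R: integral_0^1 integral_0^1 (-3*x - 2*y) dx dy = -5/2.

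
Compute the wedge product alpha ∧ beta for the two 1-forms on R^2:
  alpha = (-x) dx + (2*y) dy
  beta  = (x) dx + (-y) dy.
alpha ∧ beta = (-x*y) dx ∧ dy

Distribute the wedge, using dx_i ∧ dx_j = -dx_j ∧ dx_i and dx_i ∧ dx_i = 0. For each pair (i, j) with i < j, the coefficient of dx_i ∧ dx_j in alpha ∧ beta is (alpha_i * beta_j - alpha_j * beta_i). Collecting: alpha ∧ beta = (-x*y) dx ∧ dy.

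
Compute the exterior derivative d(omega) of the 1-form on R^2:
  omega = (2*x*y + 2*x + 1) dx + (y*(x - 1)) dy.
d(omega) = (-2*x + y) dx ∧ dy

For a 1-form omega = sum_i f_i dx_i, the exterior derivative is
  d(omega) = sum_{i < j} (∂f_j/∂x_i - ∂f_i/∂x_j) dx_i ∧ dx_j.
  coefficient of dx ∧ dy: ∂f_2/∂x - ∂f_1/∂y = ∂(y*(x - 1))/∂x - ∂(2*x*y + 2*x + 1)/∂y = -2*x + y
Assembling: d(omega) = (-2*x + y) dx ∧ dy.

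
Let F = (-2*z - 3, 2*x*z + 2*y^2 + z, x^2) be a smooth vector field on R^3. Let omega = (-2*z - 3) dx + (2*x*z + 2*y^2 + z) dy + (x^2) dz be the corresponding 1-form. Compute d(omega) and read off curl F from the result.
d(omega) = (-2*x - 1) dy ∧ dz + (-2*x - 2) dz ∧ dx + (2*z) dx ∧ dy; curl F = (-2*x - 1, -2*x - 2, 2*z)

d omega = sum_{i<j} (∂f_j/∂x_i - ∂f_i/∂x_j) dx_i ∧ dx_j. Under the identification (dy ∧ dz, dz ∧ dx, dx ∧ dy) ↔ (e_x, e_y, e_z), the coefficients are exactly the components of curl F. Compute:
  ∂R/∂y - ∂Q/∂z = (0) - (2*x + 1) = -2*x - 1
  ∂P/∂z - ∂R/∂x = (-2) - (2*x) = -2*x - 2
  ∂Q/∂x - ∂P/∂y = (2*z) - (0) = 2*z.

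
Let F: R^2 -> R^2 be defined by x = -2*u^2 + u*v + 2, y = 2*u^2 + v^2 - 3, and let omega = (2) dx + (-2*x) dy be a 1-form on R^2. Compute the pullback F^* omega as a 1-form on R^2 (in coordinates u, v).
F^* omega = (16*u^3 - 8*u^2*v - 24*u + 2*v) du + (8*u^2*v - 4*u*v^2 + 2*u - 8*v) dv

Using F^*(f dg) = (f ∘ F) d(g ∘ F), substitute each coordinate x_i by F_i(u, v) in f_i, and replace dx_i by d F_i = (∂F_i/∂u) du + (∂F_i/∂v) dv.
  For the x component: f_1(F) = 2; d F_1 = (-4*u + v) du + (u) dv
  For the y component: f_2(F) = 4*u^2 - 2*u*v - 4; d F_2 = (4*u) du + (2*v) dv
Combining and collecting du, dv coefficients:
  coeff of du: 16*u^3 - 8*u^2*v - 24*u + 2*v
  coeff of dv: 8*u^2*v - 4*u*v^2 + 2*u - 8*v
F^* omega = (16*u^3 - 8*u^2*v - 24*u + 2*v) du + (8*u^2*v - 4*u*v^2 + 2*u - 8*v) dv.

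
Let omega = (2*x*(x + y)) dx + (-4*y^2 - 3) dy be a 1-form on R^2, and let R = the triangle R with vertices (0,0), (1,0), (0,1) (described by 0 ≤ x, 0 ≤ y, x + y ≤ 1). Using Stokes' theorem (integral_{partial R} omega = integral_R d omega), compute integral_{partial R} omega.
integral_(partial R) omega = -1/3

Stokes: integral_partial_R omega = integral_R d omega with d omega = (∂Q/∂x - ∂P/∂y) dx ∧ dy.
  ∂Q/∂x = 0
  ∂P/∂y = 2*x
  integrand = ∂Q/∂x - ∂P/∂y = -2*x.
Integrating over R: integral_0^1 integral_0^{1-x} (-2*x) dy dx = -1/3.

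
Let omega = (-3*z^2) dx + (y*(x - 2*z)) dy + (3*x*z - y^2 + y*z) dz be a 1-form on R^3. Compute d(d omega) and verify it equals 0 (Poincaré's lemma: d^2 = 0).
d(d omega) = 0

Step 1: d omega = sum_{i<j} (∂f_j/∂x_i - ∂f_i/∂x_j) dx_i ∧ dx_j:
  coeff of dx ∧ dy: y
  coeff of dx ∧ dz: 9*z
  coeff of dy ∧ dz: z
Step 2: Apply d again to each 2-form coefficient. The only possible 3-form in R^3 is dx ∧ dy ∧ dz, with coefficient
  ∂(coeff of dy∧dz)/∂x - ∂(coeff of dx∧dz)/∂y + ∂(coeff of dx∧dy)/∂z
  = ∂/∂x (z) - ∂/∂y (9*z) + ∂/∂z (y).
Each of these terms simplifies to sums of mixed partials that cancel in pairs. The result is 0 (by equality of mixed partials for smooth functions — Schwarz / Clairaut).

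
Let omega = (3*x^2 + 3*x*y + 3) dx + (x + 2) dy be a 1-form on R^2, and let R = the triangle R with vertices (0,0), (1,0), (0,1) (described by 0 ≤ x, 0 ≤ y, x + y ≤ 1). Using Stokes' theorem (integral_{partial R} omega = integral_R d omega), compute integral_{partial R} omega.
integral_(partial R) omega = 0

Stokes: integral_partial_R omega = integral_R d omega with d omega = (∂Q/∂x - ∂P/∂y) dx ∧ dy.
  ∂Q/∂x = 1
  ∂P/∂y = 3*x
  integrand = ∂Q/∂x - ∂P/∂y = 1 - 3*x.
Integrating over R: integral_0^1 integral_0^{1-x} (1 - 3*x) dy dx = 0.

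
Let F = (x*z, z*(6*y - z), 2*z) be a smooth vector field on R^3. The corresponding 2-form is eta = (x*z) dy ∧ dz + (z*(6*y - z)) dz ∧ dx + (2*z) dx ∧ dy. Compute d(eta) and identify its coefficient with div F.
d(eta) = (7*z + 2) dx ∧ dy ∧ dz; div F = 7*z + 2

For a 2-form in R^3 of the form above, applying d gives a 3-form with coefficient ∂P/∂x + ∂Q/∂y + ∂R/∂z:
  ∂P/∂x = z
  ∂Q/∂y = 6*z
  ∂R/∂z = 2
Sum = 7*z + 2, which is exactly div F.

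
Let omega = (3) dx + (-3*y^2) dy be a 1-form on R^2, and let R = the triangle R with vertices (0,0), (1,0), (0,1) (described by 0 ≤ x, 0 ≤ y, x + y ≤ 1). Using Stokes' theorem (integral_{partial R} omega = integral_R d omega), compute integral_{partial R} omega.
integral_(partial R) omega = 0

Stokes: integral_partial_R omega = integral_R d omega with d omega = (∂Q/∂x - ∂P/∂y) dx ∧ dy.
  ∂Q/∂x = 0
  ∂P/∂y = 0
  integrand = ∂Q/∂x - ∂P/∂y = 0.
Integrating over R: integral_0^1 integral_0^{1-x} (0) dy dx = 0.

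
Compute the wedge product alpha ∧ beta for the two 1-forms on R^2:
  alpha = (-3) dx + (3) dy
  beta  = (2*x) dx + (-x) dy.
alpha ∧ beta = (-3*x) dx ∧ dy

Distribute the wedge, using dx_i ∧ dx_j = -dx_j ∧ dx_i and dx_i ∧ dx_i = 0. For each pair (i, j) with i < j, the coefficient of dx_i ∧ dx_j in alpha ∧ beta is (alpha_i * beta_j - alpha_j * beta_i). Collecting: alpha ∧ beta = (-3*x) dx ∧ dy.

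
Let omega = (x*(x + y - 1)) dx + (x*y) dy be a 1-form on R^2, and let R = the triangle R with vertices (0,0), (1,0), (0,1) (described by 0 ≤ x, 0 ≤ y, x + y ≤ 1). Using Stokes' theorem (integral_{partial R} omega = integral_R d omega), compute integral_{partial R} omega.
integral_(partial R) omega = 0

Stokes: integral_partial_R omega = integral_R d omega with d omega = (∂Q/∂x - ∂P/∂y) dx ∧ dy.
  ∂Q/∂x = y
  ∂P/∂y = x
  integrand = ∂Q/∂x - ∂P/∂y = -x + y.
Integrating over R: integral_0^1 integral_0^{1-x} (-x + y) dy dx = 0.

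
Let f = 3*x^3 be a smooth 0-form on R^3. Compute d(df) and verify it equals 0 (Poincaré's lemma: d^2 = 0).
d(df) = 0

Step 1: df = sum_i (∂f/∂x_i) dx_i = (9*x^2) dx + (0) dy + (0) dz.
Step 2: Apply d again. Using the 1-form formula, the coefficient of dx ∧ dy in d(df) is ∂^2 f/∂x ∂y - ∂^2 f/∂y ∂x = (0) - (0) = 0 (equality of mixed partials for smooth f).
Similarly for dx ∧ dz and dy ∧ dz — all coefficients vanish. So d(df) = 0.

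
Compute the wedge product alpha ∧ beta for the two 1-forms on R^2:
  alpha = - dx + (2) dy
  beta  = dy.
alpha ∧ beta = (-1) dx ∧ dy

Distribute the wedge, using dx_i ∧ dx_j = -dx_j ∧ dx_i and dx_i ∧ dx_i = 0. For each pair (i, j) with i < j, the coefficient of dx_i ∧ dx_j in alpha ∧ beta is (alpha_i * beta_j - alpha_j * beta_i). Collecting: alpha ∧ beta = (-1) dx ∧ dy.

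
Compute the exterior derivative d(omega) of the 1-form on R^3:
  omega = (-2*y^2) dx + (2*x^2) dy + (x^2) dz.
d(omega) = (4*x + 4*y) dx ∧ dy + (2*x) dx ∧ dz

For a 1-form omega = sum_i f_i dx_i, the exterior derivative is
  d(omega) = sum_{i < j} (∂f_j/∂x_i - ∂f_i/∂x_j) dx_i ∧ dx_j.
  coefficient of dx ∧ dy: ∂f_2/∂x - ∂f_1/∂y = ∂(2*x^2)/∂x - ∂(-2*y^2)/∂y = 4*x + 4*y
  coefficient of dx ∧ dz: ∂f_3/∂x - ∂f_1/∂z = ∂(x^2)/∂x - ∂(-2*y^2)/∂z = 2*x
Assembling: d(omega) = (4*x + 4*y) dx ∧ dy + (2*x) dx ∧ dz.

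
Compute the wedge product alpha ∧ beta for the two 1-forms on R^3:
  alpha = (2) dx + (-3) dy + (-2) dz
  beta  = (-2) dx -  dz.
alpha ∧ beta = (-6) dx ∧ dz + (-6) dx ∧ dy + (3) dy ∧ dz

Distribute the wedge, using dx_i ∧ dx_j = -dx_j ∧ dx_i and dx_i ∧ dx_i = 0. For each pair (i, j) with i < j, the coefficient of dx_i ∧ dx_j in alpha ∧ beta is (alpha_i * beta_j - alpha_j * beta_i). Collecting: alpha ∧ beta = (-6) dx ∧ dz + (-6) dx ∧ dy + (3) dy ∧ dz.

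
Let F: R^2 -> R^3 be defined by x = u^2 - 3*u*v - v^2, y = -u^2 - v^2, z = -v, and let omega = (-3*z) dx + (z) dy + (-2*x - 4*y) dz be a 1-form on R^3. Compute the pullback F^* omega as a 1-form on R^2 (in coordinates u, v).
F^* omega = (v*(8*u - 9*v)) du + (-2*u^2 - 15*u*v - 10*v^2) dv

Using F^*(f dg) = (f ∘ F) d(g ∘ F), substitute each coordinate x_i by F_i(u, v) in f_i, and replace dx_i by d F_i = (∂F_i/∂u) du + (∂F_i/∂v) dv.
  For the x component: f_1(F) = 3*v; d F_1 = (2*u - 3*v) du + (-3*u - 2*v) dv
  For the y component: f_2(F) = -v; d F_2 = (-2*u) du + (-2*v) dv
  For the z component: f_3(F) = 2*u^2 + 6*u*v + 6*v^2; d F_3 = (0) du + (-1) dv
Combining and collecting du, dv coefficients:
  coeff of du: v*(8*u - 9*v)
  coeff of dv: -2*u^2 - 15*u*v - 10*v^2
F^* omega = (v*(8*u - 9*v)) du + (-2*u^2 - 15*u*v - 10*v^2) dv.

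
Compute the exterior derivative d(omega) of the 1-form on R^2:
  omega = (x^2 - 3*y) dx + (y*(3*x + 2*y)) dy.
d(omega) = (3*y + 3) dx ∧ dy

For a 1-form omega = sum_i f_i dx_i, the exterior derivative is
  d(omega) = sum_{i < j} (∂f_j/∂x_i - ∂f_i/∂x_j) dx_i ∧ dx_j.
  coefficient of dx ∧ dy: ∂f_2/∂x - ∂f_1/∂y = ∂(y*(3*x + 2*y))/∂x - ∂(x^2 - 3*y)/∂y = 3*y + 3
Assembling: d(omega) = (3*y + 3) dx ∧ dy.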